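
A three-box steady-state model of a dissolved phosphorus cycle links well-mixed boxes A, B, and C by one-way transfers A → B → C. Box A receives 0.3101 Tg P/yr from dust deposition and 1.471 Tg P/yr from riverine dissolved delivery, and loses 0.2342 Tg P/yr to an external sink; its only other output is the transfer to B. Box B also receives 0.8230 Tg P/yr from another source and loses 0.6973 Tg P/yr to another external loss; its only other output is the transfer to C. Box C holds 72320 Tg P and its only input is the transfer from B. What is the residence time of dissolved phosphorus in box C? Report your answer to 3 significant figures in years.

43200 yr

Box A: F(A→B) = (0.3101 + 1.471) − 0.2342 = 1.5469 Tg P/yr.
Box B: F(B→C) = (1.5469 + 0.8230) − 0.6973 = 1.6726 Tg P/yr.
Box C throughput = its input = 1.6726 Tg P/yr; τ = 72320 / 1.6726 = 43240 yr.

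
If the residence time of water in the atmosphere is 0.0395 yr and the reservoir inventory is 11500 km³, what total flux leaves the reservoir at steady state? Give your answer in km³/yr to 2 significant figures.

F = M / τ = 11500 / 0.0395 = 291100 km³/yr.

290000 km³/yr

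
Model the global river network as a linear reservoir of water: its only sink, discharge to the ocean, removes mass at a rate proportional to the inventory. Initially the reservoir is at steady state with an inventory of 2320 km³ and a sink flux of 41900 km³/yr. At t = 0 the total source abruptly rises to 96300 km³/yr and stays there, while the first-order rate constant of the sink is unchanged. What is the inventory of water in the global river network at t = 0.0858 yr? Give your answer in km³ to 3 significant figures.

τ = M₀/F₀ = 2320/41900 = 0.05537 yr; rate constant k = 1/τ.
New steady state M_∞ = F₁/k = F₁·τ = 96300 × 0.05537 = 5332.1 km³.
M(t) = M_∞ + (M₀ − M_∞)·e^(−t/τ); t/τ = 0.0858/0.05537 = 1.550, so e^(−t/τ) = 0.2123.
M(t) = 5332.1 − 3012 × 0.2123 = 4692.5 km³.

4690 km³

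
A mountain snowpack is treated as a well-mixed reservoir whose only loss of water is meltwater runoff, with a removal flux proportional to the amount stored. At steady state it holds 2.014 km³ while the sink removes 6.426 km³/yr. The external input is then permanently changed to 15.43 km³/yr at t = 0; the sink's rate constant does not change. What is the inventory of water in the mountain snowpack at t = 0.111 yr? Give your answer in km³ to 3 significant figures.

2.86 km³

Residence time τ = M₀/F₀ = 0.3134 yr. The eventual steady state is M_∞ = M₀·(F₁/F₀) = 2.014 × 15.43/6.426 = 4.8360 km³.
The anomaly ΔM(t) = M(t) − M_∞ decays as ΔM₀·e^(−t/τ) with ΔM₀ = 2.014 − 4.8360 = −2.822 km³.
At t = 0.111 yr, e^(−t/τ) = e^(−0.3542) = 0.7018, so ΔM = −1.980 km³ and M = 4.8360 − 1.980 = 2.8556 km³.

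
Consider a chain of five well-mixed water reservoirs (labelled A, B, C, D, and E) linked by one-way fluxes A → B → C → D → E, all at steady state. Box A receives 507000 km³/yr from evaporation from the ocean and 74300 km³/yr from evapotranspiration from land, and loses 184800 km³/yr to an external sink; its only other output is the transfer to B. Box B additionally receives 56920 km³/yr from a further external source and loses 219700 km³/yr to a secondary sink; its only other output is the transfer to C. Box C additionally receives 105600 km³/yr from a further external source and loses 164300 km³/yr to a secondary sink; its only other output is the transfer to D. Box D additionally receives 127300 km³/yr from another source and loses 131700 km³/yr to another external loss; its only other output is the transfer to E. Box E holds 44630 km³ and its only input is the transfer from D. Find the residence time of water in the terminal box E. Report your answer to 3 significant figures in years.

0.262 yr

Box A: F(A→B) = (507000 + 74300) − 184800 = 396500 km³/yr.
Box B: F(B→C) = (396500 + 56920) − 219700 = 233720 km³/yr.
Box C: F(C→D) = (233720 + 105600) − 164300 = 175020 km³/yr.
Box D: F(D→E) = (175020 + 127300) − 131700 = 170620 km³/yr.
Box E throughput = its input = 170620 km³/yr; τ = 44630 / 170620 = 0.2616 yr.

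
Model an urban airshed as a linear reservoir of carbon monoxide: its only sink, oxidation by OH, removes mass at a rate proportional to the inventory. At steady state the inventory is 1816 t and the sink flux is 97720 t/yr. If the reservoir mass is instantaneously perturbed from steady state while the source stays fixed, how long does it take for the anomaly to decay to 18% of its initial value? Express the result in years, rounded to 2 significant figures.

For a linear reservoir the anomaly decays as exp(−t/τ) with τ = M/F = 1816/97720 = 0.01858 yr.
exp(−t/τ) = 0.18 ⇒ t = −τ ln(0.18) = 0.01858 × 1.715 = 0.03187 yr.

0.032 yr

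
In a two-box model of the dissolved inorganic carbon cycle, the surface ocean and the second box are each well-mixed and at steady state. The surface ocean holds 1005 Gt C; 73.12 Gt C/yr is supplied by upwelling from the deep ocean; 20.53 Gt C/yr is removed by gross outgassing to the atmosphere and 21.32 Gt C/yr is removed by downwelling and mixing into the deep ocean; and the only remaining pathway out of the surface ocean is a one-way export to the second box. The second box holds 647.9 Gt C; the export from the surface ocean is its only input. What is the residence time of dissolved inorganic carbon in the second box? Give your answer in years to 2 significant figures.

Balance the surface ocean: ΣF_in = 73.120 Gt C/yr.
Export to the second box = ΣF_in − (20.53 + 21.32) = 31.270 Gt C/yr.
At steady state the output of the second box equals its input, 31.270 Gt C/yr.
τ = M / F = 647.9 / 31.270 = 20.72 yr.

21 yr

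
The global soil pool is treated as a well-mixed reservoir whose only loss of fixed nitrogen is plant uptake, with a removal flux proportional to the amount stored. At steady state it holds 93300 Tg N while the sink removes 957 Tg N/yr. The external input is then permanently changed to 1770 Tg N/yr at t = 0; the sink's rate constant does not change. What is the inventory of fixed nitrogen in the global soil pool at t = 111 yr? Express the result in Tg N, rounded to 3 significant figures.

Residence time τ = M₀/F₀ = 97.49 yr. The eventual steady state is M_∞ = M₀·(F₁/F₀) = 93300 × 1770/957 = 172560 Tg N.
The anomaly ΔM(t) = M(t) − M_∞ decays as ΔM₀·e^(−t/τ) with ΔM₀ = 93300 − 172560 = −79260 Tg N.
At t = 111 yr, e^(−t/τ) = e^(−1.139) = 0.3203, so ΔM = −25390 Tg N and M = 172560 − 25390 = 147180 Tg N.

147000 Tg N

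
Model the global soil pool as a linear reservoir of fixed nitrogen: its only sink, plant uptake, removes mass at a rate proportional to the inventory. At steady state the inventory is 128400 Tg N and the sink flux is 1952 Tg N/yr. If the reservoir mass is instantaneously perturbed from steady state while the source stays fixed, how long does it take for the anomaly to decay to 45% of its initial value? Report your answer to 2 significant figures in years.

For a linear reservoir the anomaly decays as exp(−t/τ) with τ = M/F = 128400/1952 = 65.78 yr.
exp(−t/τ) = 0.45 ⇒ t = −τ ln(0.45) = 65.78 × 0.7985 = 52.52 yr.

53 yr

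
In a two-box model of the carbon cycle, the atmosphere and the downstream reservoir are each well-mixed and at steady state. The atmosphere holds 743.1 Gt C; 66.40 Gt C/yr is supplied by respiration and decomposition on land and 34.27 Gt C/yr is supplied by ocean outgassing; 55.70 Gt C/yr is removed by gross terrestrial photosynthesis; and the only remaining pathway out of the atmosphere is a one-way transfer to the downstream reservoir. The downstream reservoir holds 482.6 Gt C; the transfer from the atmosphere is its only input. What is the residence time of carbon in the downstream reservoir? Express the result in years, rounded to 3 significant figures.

Balance the atmosphere: ΣF_in = 66.40 + 34.27 = 100.67 Gt C/yr.
Transfer to the downstream reservoir = ΣF_in − (55.70) = 44.970 Gt C/yr.
At steady state the output of the downstream reservoir equals its input, 44.970 Gt C/yr.
τ = M / F = 482.6 / 44.970 = 10.73 yr.

10.7 yr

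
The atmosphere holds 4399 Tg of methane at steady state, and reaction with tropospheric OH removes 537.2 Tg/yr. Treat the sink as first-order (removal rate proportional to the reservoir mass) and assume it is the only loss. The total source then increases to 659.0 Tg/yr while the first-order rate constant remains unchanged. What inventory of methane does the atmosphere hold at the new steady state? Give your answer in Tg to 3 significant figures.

5400 Tg

Rate constant k = F/M = 537.2 / 4399 = 0.1221 yr⁻¹.
At the new steady state, source = k·M_new ⇒ M_new = 659.0 / 0.1221 = 5396 Tg.
(Equivalently M_new = M × F_new/F_old = 4399 × 659.0/537.2.)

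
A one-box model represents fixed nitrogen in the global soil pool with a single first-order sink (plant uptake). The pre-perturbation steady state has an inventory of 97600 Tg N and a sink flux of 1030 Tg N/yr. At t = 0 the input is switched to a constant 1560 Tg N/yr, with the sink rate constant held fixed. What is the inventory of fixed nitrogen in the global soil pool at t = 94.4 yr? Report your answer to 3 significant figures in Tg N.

129000 Tg N

The sink rate constant is k = F₀/M₀ = 1030/97600 = 0.01055 yr⁻¹.
Solving dM/dt = F₁ − kM with M(0) = M₀ gives M(t) = F₁/k + (M₀ − F₁/k)·e^(−kt).
F₁/k = 1560/0.01055 = 147820 Tg N; kt = 0.01055 × 94.4 = 0.9962, e^(−kt) = 0.3693.
M(94.4) = 147820 + (97600 − 147820) × 0.3693 = 147820 − 18550 = 129280 Tg N.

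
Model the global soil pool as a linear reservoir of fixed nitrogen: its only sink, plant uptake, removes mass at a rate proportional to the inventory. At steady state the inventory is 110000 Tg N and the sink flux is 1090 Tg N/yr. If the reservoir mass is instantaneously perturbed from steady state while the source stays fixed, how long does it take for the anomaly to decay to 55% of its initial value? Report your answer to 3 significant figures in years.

60.3 yr

For a linear reservoir the anomaly decays as exp(−t/τ) with τ = M/F = 110000/1090 = 100.9 yr.
exp(−t/τ) = 0.55 ⇒ t = −τ ln(0.55) = 100.9 × 0.5978 = 60.33 yr.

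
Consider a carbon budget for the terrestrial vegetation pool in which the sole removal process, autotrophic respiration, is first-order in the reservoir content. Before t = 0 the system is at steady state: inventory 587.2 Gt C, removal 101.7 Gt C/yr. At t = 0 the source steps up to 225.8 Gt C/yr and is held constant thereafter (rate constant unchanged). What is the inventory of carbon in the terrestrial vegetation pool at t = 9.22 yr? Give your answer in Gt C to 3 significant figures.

1160 Gt C

Residence time τ = M₀/F₀ = 5.774 yr. The eventual steady state is M_∞ = M₀·(F₁/F₀) = 587.2 × 225.8/101.7 = 1303.7 Gt C.
The anomaly ΔM(t) = M(t) − M_∞ decays as ΔM₀·e^(−t/τ) with ΔM₀ = 587.2 − 1303.7 = −716.5 Gt C.
At t = 9.22 yr, e^(−t/τ) = e^(−1.597) = 0.2025, so ΔM = −145.1 Gt C and M = 1303.7 − 145.1 = 1158.6 Gt C.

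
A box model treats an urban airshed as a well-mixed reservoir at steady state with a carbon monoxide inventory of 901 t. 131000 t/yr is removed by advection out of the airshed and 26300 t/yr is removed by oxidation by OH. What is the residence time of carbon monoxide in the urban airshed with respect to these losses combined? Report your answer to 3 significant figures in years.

Total removal = 131000 + 26300 = 157300 t/yr.
τ = M / ΣF_out = 901 / 157300 = 0.005728 yr.

0.00573 yr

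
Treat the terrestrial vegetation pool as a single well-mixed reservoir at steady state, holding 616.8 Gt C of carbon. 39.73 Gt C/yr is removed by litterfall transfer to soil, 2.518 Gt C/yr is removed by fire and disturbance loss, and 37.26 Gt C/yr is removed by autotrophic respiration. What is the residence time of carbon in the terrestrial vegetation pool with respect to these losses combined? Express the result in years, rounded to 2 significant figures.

Total removal = 39.73 + 2.518 + 37.26 = 79.508 Gt C/yr.
τ = M / ΣF_out = 616.8 / 79.508 = 7.758 yr.

7.8 yr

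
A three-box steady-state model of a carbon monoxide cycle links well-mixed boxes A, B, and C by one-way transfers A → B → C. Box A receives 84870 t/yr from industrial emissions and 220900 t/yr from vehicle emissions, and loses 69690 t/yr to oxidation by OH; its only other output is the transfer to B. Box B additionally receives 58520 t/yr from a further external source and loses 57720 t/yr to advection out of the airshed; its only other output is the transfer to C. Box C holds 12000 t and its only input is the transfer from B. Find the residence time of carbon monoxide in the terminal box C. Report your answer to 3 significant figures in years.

Box A: F(A→B) = (84870 + 220900) − 69690 = 236080 t/yr.
Box B: F(B→C) = (236080 + 58520) − 57720 = 236880 t/yr.
Box C throughput = its input = 236880 t/yr; τ = 12000 / 236880 = 0.05066 yr.

0.0507 yr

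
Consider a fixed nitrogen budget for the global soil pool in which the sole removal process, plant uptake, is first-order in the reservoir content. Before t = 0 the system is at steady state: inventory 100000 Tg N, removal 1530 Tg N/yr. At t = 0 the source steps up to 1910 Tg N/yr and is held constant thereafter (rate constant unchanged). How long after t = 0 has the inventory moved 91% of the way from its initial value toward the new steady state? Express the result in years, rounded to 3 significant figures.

157 yr

τ = M₀/F₀ = 100000/1530 = 65.36 yr.
The remaining gap fraction is e^(−t/τ); 91% covered ⇒ e^(−t/τ) = 0.0900.
t = −τ ln(0.0900) = 65.36 × 2.408 = 157.4 yr.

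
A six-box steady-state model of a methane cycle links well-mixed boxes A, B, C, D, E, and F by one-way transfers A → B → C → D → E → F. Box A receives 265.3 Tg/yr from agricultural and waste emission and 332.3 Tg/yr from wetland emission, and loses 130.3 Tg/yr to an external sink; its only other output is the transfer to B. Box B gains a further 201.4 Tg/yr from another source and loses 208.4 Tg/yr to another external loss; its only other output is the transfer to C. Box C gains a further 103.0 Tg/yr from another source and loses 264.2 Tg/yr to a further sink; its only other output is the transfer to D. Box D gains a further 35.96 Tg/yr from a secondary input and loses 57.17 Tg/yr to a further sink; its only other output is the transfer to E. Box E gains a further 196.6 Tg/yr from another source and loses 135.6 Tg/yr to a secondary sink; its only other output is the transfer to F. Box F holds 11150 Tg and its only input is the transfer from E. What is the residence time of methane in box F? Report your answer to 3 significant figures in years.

32.9 yr

Box A: F(A→B) = (265.3 + 332.3) − 130.3 = 467.30 Tg/yr.
Box B: F(B→C) = (467.30 + 201.4) − 208.4 = 460.30 Tg/yr.
Box C: F(C→D) = (460.30 + 103.0) − 264.2 = 299.10 Tg/yr.
Box D: F(D→E) = (299.10 + 35.96) − 57.17 = 277.89 Tg/yr.
Box E: F(E→F) = (277.89 + 196.6) − 135.6 = 338.89 Tg/yr.
Box F throughput = its input = 338.89 Tg/yr; τ = 11150 / 338.89 = 32.90 yr.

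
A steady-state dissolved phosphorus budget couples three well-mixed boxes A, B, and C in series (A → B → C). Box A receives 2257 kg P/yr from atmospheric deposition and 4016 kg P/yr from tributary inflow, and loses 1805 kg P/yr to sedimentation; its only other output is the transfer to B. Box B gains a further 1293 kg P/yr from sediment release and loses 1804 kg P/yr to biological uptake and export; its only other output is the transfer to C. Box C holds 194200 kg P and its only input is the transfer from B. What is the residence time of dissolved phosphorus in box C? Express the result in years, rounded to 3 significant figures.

Box A: F(A→B) = (2257 + 4016) − 1805 = 4468.0 kg P/yr.
Box B: F(B→C) = (4468.0 + 1293) − 1804 = 3957.0 kg P/yr.
Box C throughput = its input = 3957.0 kg P/yr; τ = 194200 / 3957.0 = 49.08 yr.

49.1 yr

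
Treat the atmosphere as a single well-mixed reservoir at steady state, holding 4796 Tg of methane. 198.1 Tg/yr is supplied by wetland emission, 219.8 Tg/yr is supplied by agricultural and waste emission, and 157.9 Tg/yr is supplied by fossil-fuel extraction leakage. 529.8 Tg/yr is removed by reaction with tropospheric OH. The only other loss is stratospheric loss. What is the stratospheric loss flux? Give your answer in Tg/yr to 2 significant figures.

46 Tg/yr

At steady state ΣF_in = ΣF_out.
ΣF_in = 198.1 + 219.8 + 157.9 = 575.80 Tg/yr.
Stratospheric loss flux = ΣF_in − (529.8) = 575.80 − 529.8 = 46.00 Tg/yr.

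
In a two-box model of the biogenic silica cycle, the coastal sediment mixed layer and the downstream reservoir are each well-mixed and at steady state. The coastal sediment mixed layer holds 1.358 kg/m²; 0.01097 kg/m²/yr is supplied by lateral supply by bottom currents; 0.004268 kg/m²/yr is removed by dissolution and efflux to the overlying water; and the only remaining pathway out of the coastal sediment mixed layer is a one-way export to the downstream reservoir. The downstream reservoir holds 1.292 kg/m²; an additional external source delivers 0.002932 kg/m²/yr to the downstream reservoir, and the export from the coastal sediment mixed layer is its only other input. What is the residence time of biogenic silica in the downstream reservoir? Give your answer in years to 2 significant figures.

130 yr

Balance the coastal sediment mixed layer: ΣF_in = 0.010970 kg/m²/yr.
Export to the downstream reservoir = ΣF_in − (0.004268) = 0.0067020 kg/m²/yr.
Total input to the downstream reservoir = 0.0067020 + 0.002932 = 0.0096340 kg/m²/yr; at steady state this equals its total output.
τ = M / F = 1.292 / 0.0096340 = 134.1 yr.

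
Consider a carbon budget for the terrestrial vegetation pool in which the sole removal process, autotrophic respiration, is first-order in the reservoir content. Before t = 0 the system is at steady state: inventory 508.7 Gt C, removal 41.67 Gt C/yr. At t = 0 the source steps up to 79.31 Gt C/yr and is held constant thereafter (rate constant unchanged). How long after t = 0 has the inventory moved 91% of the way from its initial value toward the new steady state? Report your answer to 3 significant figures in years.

29.4 yr

τ = M₀/F₀ = 508.7/41.67 = 12.21 yr.
The remaining gap fraction is e^(−t/τ); 91% covered ⇒ e^(−t/τ) = 0.0900.
t = −τ ln(0.0900) = 12.21 × 2.408 = 29.40 yr.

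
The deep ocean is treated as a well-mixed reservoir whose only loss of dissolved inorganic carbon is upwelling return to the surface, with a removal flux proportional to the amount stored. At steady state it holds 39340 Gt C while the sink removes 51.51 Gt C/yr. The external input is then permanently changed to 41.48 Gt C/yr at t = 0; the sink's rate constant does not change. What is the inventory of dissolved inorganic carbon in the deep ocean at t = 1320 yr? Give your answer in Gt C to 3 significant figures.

33000 Gt C

The sink rate constant is k = F₀/M₀ = 51.51/39340 = 0.001309 yr⁻¹.
Solving dM/dt = F₁ − kM with M(0) = M₀ gives M(t) = F₁/k + (M₀ − F₁/k)·e^(−kt).
F₁/k = 41.48/0.001309 = 31680 Gt C; kt = 0.001309 × 1320 = 1.728, e^(−kt) = 0.1776.
M(1320) = 31680 + (39340 − 31680) × 0.1776 = 31680 + 1360 = 33040 Gt C.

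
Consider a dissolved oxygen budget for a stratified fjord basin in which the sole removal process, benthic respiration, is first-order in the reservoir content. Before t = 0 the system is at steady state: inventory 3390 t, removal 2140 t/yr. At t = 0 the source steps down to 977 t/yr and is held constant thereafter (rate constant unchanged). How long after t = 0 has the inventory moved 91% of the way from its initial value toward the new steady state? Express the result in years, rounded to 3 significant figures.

3.81 yr

τ = M₀/F₀ = 3390/2140 = 1.584 yr.
The remaining gap fraction is e^(−t/τ); 91% covered ⇒ e^(−t/τ) = 0.0900.
t = −τ ln(0.0900) = 1.584 × 2.408 = 3.814 yr.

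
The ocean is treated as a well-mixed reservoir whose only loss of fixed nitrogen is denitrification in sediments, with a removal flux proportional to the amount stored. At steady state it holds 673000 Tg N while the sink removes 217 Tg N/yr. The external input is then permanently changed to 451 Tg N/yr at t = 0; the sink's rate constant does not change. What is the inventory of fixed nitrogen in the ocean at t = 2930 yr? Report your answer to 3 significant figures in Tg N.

1.12×10^6 Tg N

τ = M₀/F₀ = 673000/217 = 3101 yr; rate constant k = 1/τ.
New steady state M_∞ = F₁/k = F₁·τ = 451 × 3101 = 1.3987×10^6 Tg N.
M(t) = M_∞ + (M₀ − M_∞)·e^(−t/τ); t/τ = 2930/3101 = 0.9447, so e^(−t/τ) = 0.3888.
M(t) = 1.3987×10^6 − 725700 × 0.3888 = 1.1166×10^6 Tg N.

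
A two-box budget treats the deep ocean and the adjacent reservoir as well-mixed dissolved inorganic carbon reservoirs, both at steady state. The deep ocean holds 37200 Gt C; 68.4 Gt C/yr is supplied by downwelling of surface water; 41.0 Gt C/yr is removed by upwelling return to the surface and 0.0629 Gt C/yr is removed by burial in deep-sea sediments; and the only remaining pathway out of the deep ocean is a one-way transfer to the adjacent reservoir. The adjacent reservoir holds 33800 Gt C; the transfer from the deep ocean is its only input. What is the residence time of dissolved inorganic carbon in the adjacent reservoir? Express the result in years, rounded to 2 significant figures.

Balance the deep ocean: ΣF_in = 68.400 Gt C/yr.
Transfer to the adjacent reservoir = ΣF_in − (41.0 + 0.0629) = 27.337 Gt C/yr.
At steady state the output of the adjacent reservoir equals its input, 27.337 Gt C/yr.
τ = M / F = 33800 / 27.337 = 1236 yr.

1200 yr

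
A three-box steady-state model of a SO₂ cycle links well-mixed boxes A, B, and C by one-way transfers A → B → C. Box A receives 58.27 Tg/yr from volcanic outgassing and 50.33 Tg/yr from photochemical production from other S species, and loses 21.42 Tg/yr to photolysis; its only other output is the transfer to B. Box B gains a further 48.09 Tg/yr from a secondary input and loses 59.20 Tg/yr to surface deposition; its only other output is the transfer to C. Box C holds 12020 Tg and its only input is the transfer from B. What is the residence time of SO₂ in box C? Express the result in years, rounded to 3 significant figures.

158 yr

Box A: F(A→B) = (58.27 + 50.33) − 21.42 = 87.180 Tg/yr.
Box B: F(B→C) = (87.180 + 48.09) − 59.20 = 76.070 Tg/yr.
Box C throughput = its input = 76.070 Tg/yr; τ = 12020 / 76.070 = 158.0 yr.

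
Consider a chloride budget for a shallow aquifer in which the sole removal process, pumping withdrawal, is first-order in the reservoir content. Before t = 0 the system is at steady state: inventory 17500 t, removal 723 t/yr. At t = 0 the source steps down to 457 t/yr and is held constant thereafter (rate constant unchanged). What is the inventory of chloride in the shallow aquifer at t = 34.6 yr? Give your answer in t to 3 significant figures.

Residence time τ = M₀/F₀ = 24.20 yr. The eventual steady state is M_∞ = M₀·(F₁/F₀) = 17500 × 457/723 = 11062 t.
The anomaly ΔM(t) = M(t) − M_∞ decays as ΔM₀·e^(−t/τ) with ΔM₀ = 17500 − 11062 = 6438 t.
At t = 34.6 yr, e^(−t/τ) = e^(−1.429) = 0.2394, so ΔM = 1542 t and M = 11062 + 1542 = 12603 t.

12600 t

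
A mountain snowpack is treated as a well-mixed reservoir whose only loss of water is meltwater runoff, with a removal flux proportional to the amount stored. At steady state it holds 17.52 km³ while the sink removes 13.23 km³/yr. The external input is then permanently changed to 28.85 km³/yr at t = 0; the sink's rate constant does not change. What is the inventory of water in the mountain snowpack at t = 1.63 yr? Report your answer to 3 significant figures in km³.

32.2 km³

The sink rate constant is k = F₀/M₀ = 13.23/17.52 = 0.7551 yr⁻¹.
Solving dM/dt = F₁ − kM with M(0) = M₀ gives M(t) = F₁/k + (M₀ − F₁/k)·e^(−kt).
F₁/k = 28.85/0.7551 = 38.205 km³; kt = 0.7551 × 1.63 = 1.231, e^(−kt) = 0.2920.
M(1.63) = 38.205 + (17.52 − 38.205) × 0.2920 = 38.205 − 6.041 = 32.164 km³.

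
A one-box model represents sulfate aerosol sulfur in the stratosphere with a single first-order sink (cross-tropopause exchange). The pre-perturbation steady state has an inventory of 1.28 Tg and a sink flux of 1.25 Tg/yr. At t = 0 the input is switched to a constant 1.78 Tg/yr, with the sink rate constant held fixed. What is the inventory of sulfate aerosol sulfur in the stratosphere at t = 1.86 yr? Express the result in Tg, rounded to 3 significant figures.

1.73 Tg

τ = M₀/F₀ = 1.28/1.25 = 1.024 yr; rate constant k = 1/τ.
New steady state M_∞ = F₁/k = F₁·τ = 1.78 × 1.024 = 1.8227 Tg.
M(t) = M_∞ + (M₀ − M_∞)·e^(−t/τ); t/τ = 1.86/1.024 = 1.816, so e^(−t/τ) = 0.1626.
M(t) = 1.8227 − 0.5427 × 0.1626 = 1.7345 Tg.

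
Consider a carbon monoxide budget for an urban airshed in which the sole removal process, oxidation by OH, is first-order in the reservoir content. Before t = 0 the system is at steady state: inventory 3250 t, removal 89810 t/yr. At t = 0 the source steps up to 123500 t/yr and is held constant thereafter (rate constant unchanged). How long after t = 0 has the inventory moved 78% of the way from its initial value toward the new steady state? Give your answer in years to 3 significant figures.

τ = M₀/F₀ = 3250/89810 = 0.03619 yr.
The remaining gap fraction is e^(−t/τ); 78% covered ⇒ e^(−t/τ) = 0.220.
t = −τ ln(0.220) = 0.03619 × 1.514 = 0.05479 yr.

0.0548 yr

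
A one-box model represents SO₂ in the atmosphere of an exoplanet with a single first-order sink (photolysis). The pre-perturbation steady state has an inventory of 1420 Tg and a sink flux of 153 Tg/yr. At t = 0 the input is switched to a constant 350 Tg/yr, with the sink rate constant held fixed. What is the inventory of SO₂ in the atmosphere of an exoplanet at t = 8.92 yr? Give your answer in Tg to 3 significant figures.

The sink rate constant is k = F₀/M₀ = 153/1420 = 0.1077 yr⁻¹.
Solving dM/dt = F₁ − kM with M(0) = M₀ gives M(t) = F₁/k + (M₀ − F₁/k)·e^(−kt).
F₁/k = 350/0.1077 = 3248.4 Tg; kt = 0.1077 × 8.92 = 0.9611, e^(−kt) = 0.3825.
M(8.92) = 3248.4 + (1420 − 3248.4) × 0.3825 = 3248.4 − 699.3 = 2549.1 Tg.

2550 Tg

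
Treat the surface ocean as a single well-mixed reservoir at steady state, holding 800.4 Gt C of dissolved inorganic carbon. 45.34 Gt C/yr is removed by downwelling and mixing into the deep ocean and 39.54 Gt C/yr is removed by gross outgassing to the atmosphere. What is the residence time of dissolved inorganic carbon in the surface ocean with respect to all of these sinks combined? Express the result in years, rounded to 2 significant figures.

9.4 yr

Total removal flux = 45.34 + 39.54 = 84.880 Gt C/yr.
τ = M / ΣF_out = 800.4 / 84.880 = 9.430 yr.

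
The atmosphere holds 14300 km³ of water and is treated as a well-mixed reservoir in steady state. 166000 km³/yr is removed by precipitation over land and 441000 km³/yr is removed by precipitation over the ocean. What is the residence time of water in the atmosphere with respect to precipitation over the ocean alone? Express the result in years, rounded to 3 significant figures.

0.0324 yr

Residence time with respect to a single sink: τ = M / F_sink.
τ = 14300 / 441000 = 0.03243 yr.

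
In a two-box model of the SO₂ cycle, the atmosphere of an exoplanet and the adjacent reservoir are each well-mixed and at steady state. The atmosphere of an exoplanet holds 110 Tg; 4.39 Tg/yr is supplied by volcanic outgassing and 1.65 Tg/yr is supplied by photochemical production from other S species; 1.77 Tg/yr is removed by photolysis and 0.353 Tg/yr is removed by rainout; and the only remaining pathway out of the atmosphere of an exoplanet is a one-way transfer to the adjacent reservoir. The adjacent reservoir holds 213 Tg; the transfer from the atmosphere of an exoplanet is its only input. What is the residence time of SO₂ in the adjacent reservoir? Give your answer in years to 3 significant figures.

Balance the atmosphere of an exoplanet: ΣF_in = 4.39 + 1.65 = 6.0400 Tg/yr.
Transfer to the adjacent reservoir = ΣF_in − (1.77 + 0.353) = 3.9170 Tg/yr.
At steady state the output of the adjacent reservoir equals its input, 3.9170 Tg/yr.
τ = M / F = 213 / 3.9170 = 54.38 yr.

54.4 yr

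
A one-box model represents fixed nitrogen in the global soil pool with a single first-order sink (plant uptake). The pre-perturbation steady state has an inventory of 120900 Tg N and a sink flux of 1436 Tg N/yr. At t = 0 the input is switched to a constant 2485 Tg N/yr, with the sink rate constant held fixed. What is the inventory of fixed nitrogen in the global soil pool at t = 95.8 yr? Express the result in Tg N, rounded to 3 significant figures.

The sink rate constant is k = F₀/M₀ = 1436/120900 = 0.01188 yr⁻¹.
Solving dM/dt = F₁ − kM with M(0) = M₀ gives M(t) = F₁/k + (M₀ − F₁/k)·e^(−kt).
F₁/k = 2485/0.01188 = 209220 Tg N; kt = 0.01188 × 95.8 = 1.138, e^(−kt) = 0.3205.
M(95.8) = 209220 + (120900 − 209220) × 0.3205 = 209220 − 28310 = 180910 Tg N.

181000 Tg N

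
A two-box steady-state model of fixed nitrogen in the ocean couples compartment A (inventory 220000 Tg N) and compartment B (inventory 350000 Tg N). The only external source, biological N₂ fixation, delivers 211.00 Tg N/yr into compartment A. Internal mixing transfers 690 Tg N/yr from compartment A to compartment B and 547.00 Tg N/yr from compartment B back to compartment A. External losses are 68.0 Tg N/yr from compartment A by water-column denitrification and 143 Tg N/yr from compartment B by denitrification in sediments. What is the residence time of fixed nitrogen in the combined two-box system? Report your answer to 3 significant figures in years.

2700 yr

Residence time in the combined system uses the total inventory and the total *external* removal — internal exchanges between the two boxes cancel.
M_total = 220000 + 350000 = 570000 Tg N.
ΣF_external_out = 68.0 + 143 = 211.00 Tg N/yr.
τ = M_total / ΣF_ext = 570000 / 211.00 = 2701 yr.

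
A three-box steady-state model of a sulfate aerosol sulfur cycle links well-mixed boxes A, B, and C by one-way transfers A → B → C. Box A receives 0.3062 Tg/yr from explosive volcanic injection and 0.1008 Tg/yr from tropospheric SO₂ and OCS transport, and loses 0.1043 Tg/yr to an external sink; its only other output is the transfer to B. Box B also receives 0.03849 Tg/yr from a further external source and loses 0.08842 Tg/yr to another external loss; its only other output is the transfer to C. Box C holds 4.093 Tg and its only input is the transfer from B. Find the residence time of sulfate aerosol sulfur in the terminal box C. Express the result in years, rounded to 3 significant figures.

Box A: F(A→B) = (0.3062 + 0.1008) − 0.1043 = 0.30270 Tg/yr.
Box B: F(B→C) = (0.30270 + 0.03849) − 0.08842 = 0.25277 Tg/yr.
Box C throughput = its input = 0.25277 Tg/yr; τ = 4.093 / 0.25277 = 16.19 yr.

16.2 yr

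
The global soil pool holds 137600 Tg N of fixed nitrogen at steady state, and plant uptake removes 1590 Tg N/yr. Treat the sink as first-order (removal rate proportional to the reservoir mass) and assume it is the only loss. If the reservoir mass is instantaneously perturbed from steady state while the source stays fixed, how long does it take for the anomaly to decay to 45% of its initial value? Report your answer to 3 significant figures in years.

For a linear reservoir the anomaly decays as exp(−t/τ) with τ = M/F = 137600/1590 = 86.54 yr.
exp(−t/τ) = 0.45 ⇒ t = −τ ln(0.45) = 86.54 × 0.7985 = 69.10 yr.

69.1 yr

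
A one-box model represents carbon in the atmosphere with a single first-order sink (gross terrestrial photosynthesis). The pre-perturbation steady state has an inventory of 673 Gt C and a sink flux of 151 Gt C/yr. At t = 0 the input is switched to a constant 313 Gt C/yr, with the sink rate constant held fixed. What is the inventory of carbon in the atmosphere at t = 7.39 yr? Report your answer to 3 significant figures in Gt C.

1260 Gt C

The sink rate constant is k = F₀/M₀ = 151/673 = 0.2244 yr⁻¹.
Solving dM/dt = F₁ − kM with M(0) = M₀ gives M(t) = F₁/k + (M₀ − F₁/k)·e^(−kt).
F₁/k = 313/0.2244 = 1395.0 Gt C; kt = 0.2244 × 7.39 = 1.658, e^(−kt) = 0.1905.
M(7.39) = 1395.0 + (673 − 1395.0) × 0.1905 = 1395.0 − 137.5 = 1257.5 Gt C.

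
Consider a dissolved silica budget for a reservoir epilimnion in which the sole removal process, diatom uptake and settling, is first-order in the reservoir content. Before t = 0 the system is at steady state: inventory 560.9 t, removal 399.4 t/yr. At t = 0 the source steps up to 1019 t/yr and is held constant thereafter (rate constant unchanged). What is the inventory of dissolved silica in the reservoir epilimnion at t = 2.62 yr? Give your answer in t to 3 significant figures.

Residence time τ = M₀/F₀ = 1.404 yr. The eventual steady state is M_∞ = M₀·(F₁/F₀) = 560.9 × 1019/399.4 = 1431.0 t.
The anomaly ΔM(t) = M(t) − M_∞ decays as ΔM₀·e^(−t/τ) with ΔM₀ = 560.9 − 1431.0 = −870.1 t.
At t = 2.62 yr, e^(−t/τ) = e^(−1.866) = 0.1548, so ΔM = −134.7 t and M = 1431.0 − 134.7 = 1296.3 t.

1300 t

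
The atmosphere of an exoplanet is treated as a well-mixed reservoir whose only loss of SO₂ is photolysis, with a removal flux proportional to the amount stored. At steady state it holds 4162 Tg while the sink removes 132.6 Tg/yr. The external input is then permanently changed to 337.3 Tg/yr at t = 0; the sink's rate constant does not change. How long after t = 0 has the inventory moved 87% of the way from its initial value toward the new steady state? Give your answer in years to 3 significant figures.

τ = M₀/F₀ = 4162/132.6 = 31.39 yr.
The remaining gap fraction is e^(−t/τ); 87% covered ⇒ e^(−t/τ) = 0.130.
t = −τ ln(0.130) = 31.39 × 2.040 = 64.04 yr.

64.0 yr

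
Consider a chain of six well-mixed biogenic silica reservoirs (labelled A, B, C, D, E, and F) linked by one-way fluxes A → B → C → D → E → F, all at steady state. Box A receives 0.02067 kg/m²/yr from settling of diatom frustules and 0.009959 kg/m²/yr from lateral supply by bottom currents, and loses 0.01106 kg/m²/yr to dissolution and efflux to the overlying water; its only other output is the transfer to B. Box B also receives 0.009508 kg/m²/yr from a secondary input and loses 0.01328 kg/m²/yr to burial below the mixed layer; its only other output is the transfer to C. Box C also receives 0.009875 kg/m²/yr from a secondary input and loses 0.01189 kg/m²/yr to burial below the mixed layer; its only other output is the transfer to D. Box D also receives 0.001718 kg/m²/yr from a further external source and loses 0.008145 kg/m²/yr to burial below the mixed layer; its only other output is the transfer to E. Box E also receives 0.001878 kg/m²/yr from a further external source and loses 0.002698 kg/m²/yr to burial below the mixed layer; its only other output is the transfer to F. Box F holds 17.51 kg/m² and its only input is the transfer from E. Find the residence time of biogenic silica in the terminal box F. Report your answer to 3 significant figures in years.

Box A: F(A→B) = (0.02067 + 0.009959) − 0.01106 = 0.019569 kg/m²/yr.
Box B: F(B→C) = (0.019569 + 0.009508) − 0.01328 = 0.015797 kg/m²/yr.
Box C: F(C→D) = (0.015797 + 0.009875) − 0.01189 = 0.013782 kg/m²/yr.
Box D: F(D→E) = (0.013782 + 0.001718) − 0.008145 = 0.0073550 kg/m²/yr.
Box E: F(E→F) = (0.0073550 + 0.001878) − 0.002698 = 0.0065350 kg/m²/yr.
Box F throughput = its input = 0.0065350 kg/m²/yr; τ = 17.51 / 0.0065350 = 2679 yr.

2680 yr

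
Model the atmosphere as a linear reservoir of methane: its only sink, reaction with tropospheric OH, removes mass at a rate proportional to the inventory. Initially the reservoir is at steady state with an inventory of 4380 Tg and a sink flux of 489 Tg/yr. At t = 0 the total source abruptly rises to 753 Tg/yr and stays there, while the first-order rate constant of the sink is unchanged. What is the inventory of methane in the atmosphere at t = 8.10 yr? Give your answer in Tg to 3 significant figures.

5790 Tg

Residence time τ = M₀/F₀ = 8.957 yr. The eventual steady state is M_∞ = M₀·(F₁/F₀) = 4380 × 753/489 = 6744.7 Tg.
The anomaly ΔM(t) = M(t) − M_∞ decays as ΔM₀·e^(−t/τ) with ΔM₀ = 4380 − 6744.7 = −2365 Tg.
At t = 8.10 yr, e^(−t/τ) = e^(−0.9043) = 0.4048, so ΔM = −957.3 Tg and M = 6744.7 − 957.3 = 5787.4 Tg.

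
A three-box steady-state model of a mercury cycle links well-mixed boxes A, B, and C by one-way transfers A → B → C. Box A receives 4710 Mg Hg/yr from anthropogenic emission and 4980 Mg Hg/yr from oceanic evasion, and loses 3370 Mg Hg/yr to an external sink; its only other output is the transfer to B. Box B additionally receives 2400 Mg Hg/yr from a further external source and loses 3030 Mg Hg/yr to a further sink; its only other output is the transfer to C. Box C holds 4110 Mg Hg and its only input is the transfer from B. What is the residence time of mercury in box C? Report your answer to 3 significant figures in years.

Box A: F(A→B) = (4710 + 4980) − 3370 = 6320.0 Mg Hg/yr.
Box B: F(B→C) = (6320.0 + 2400) − 3030 = 5690.0 Mg Hg/yr.
Box C throughput = its input = 5690.0 Mg Hg/yr; τ = 4110 / 5690.0 = 0.7223 yr.

0.722 yr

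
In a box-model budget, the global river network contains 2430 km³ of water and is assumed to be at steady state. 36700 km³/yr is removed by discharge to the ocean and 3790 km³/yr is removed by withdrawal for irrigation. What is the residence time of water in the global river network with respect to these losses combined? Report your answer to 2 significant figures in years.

0.060 yr

Total removal = 36700 + 3790 = 40490 km³/yr.
τ = M / ΣF_out = 2430 / 40490 = 0.06001 yr.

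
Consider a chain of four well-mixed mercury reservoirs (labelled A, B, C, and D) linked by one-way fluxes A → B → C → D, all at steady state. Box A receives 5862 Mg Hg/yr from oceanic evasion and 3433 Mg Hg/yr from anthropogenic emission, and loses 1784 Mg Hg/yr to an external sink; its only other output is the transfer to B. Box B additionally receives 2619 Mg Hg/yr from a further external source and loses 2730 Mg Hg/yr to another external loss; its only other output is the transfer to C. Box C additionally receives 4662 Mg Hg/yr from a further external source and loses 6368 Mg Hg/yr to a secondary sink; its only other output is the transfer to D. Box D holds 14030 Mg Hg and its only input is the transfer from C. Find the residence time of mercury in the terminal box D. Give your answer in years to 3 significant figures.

Box A: F(A→B) = (5862 + 3433) − 1784 = 7511.0 Mg Hg/yr.
Box B: F(B→C) = (7511.0 + 2619) − 2730 = 7400.0 Mg Hg/yr.
Box C: F(C→D) = (7400.0 + 4662) − 6368 = 5694.0 Mg Hg/yr.
Box D throughput = its input = 5694.0 Mg Hg/yr; τ = 14030 / 5694.0 = 2.464 yr.

2.46 yr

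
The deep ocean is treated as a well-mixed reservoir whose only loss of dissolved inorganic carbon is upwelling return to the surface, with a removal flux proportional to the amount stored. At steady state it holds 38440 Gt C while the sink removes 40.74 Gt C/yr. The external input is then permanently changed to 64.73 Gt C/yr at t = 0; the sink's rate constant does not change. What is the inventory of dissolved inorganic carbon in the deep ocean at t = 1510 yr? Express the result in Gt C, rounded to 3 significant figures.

τ = M₀/F₀ = 38440/40.74 = 943.5 yr; rate constant k = 1/τ.
New steady state M_∞ = F₁/k = F₁·τ = 64.73 × 943.5 = 61076 Gt C.
M(t) = M_∞ + (M₀ − M_∞)·e^(−t/τ); t/τ = 1510/943.5 = 1.600, so e^(−t/τ) = 0.2018.
M(t) = 61076 − 22640 × 0.2018 = 56507 Gt C.

56500 Gt C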